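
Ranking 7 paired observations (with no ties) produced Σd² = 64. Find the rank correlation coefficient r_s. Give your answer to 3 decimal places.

-0.143

ρ = 1 − 6Σd² / [n(n²−1)] = 1 − 6×64 / (7×48)
  = 1 − 384/336 = 1 − 1.1429 ≈ -0.143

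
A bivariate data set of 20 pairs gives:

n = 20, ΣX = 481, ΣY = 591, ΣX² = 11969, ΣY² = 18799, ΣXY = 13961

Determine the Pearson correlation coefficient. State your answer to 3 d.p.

-0.345

r = (nΣXY − ΣXΣY) / √[(nΣX² − (ΣX)²)(nΣY² − (ΣY)²)]
Numerator: 20×13961 − 481×591 = -5051
Denominator: √[(239380 − 231361)(375980 − 349281)] = √[8019 × 26699] = 14632.1318
r = -5051 / 14632.1318 ≈ -0.345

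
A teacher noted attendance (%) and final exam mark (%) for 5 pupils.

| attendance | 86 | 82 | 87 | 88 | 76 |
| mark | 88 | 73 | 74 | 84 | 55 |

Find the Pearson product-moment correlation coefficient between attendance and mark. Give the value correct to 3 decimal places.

0.885

n = 5, Σx = 419, Σy = 374, Σx² = 35209, Σy² = 28630, Σxy = 31564
nΣxy − ΣxΣy = 157820 − 156706 = 1114
nΣx² − (Σx)² = 176045 − 175561 = 484; nΣy² − (Σy)² = 143150 − 139876 = 3274
r = 1114 / √(484 × 3274) = 1114 / 1258.8153 ≈ 0.885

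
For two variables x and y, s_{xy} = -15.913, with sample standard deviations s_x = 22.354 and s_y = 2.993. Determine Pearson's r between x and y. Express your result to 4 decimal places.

-0.2378

r = Cov(x,y) / (s_x · s_y) = -15.913 / (22.354 × 2.993)
  = -15.913 / 66.9055 ≈ -0.2378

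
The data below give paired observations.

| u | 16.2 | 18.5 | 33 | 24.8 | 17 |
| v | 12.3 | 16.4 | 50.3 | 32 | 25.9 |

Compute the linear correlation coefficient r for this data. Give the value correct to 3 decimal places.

0.941

n = 5, Σu = 109.5, Σv = 136.9, Σu² = 2597.73, Σv² = 4645.15, Σuv = 3396.46
nΣuv − ΣuΣv = 16982.3 − 14990.55 = 1991.75
nΣu² − (Σu)² = 12988.65 − 11990.25 = 998.4; nΣv² − (Σv)² = 23225.75 − 18741.61 = 4484.14
r = 1991.75 / √(998.4 × 4484.14) = 1991.75 / 2115.8841 ≈ 0.941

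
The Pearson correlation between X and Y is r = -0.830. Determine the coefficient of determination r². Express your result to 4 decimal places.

0.6889

r² = (-0.830)² = 0.6889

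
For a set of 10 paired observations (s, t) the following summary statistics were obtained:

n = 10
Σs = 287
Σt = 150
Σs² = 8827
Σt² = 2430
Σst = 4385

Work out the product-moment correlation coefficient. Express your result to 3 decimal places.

0.245

r = (nΣst − ΣsΣt) / √[(nΣs² − (Σs)²)(nΣt² − (Σt)²)]
Numerator: 10×4385 − 287×150 = 800
Denominator: √[(88270 − 82369)(24300 − 22500)] = √[5901 × 1800] = 3259.1103
r = 800 / 3259.1103 ≈ 0.245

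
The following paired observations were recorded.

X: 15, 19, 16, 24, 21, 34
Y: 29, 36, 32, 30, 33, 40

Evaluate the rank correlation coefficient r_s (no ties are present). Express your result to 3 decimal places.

0.600

Rank X: 1, 3, 2, 5, 4, 6
Rank Y: 1, 5, 3, 2, 4, 6
d = rank(X) − rank(Y): 0, -2, -1, 3, 0, 0; Σd² = 14
ρ = 1 − 6Σd² / [n(n²−1)] = 1 − 6×14 / (6×35) = 1 − 84/210 ≈ 0.600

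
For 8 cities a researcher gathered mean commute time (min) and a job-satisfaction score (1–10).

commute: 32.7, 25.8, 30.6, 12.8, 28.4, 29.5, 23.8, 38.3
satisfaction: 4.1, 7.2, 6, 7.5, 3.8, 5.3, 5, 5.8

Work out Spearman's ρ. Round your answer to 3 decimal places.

-0.310

Rank commute: 7, 3, 6, 1, 4, 5, 2, 8
Rank satisfaction: 2, 7, 6, 8, 1, 4, 3, 5
d = rank(commute) − rank(satisfaction): 5, -4, 0, -7, 3, 1, -1, 3; Σd² = 110
ρ = 1 − 6Σd² / [n(n²−1)] = 1 − 6×110 / (8×63) = 1 − 660/504 ≈ -0.310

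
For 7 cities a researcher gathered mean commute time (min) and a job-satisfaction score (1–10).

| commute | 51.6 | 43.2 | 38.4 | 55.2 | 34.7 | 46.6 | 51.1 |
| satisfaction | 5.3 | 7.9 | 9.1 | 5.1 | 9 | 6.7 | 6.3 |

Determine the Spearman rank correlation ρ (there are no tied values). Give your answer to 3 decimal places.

Rank commute: 6, 3, 2, 7, 1, 4, 5
Rank satisfaction: 2, 5, 7, 1, 6, 4, 3
d = rank(commute) − rank(satisfaction): 4, -2, -5, 6, -5, 0, 2; Σd² = 110
ρ = 1 − 6Σd² / [n(n²−1)] = 1 − 6×110 / (7×48) = 1 − 660/336 ≈ -0.964

-0.964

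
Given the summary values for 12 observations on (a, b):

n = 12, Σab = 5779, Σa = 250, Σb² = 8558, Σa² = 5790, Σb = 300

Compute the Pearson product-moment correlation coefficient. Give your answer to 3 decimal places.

r = (nΣab − ΣaΣb) / √[(nΣa² − (Σa)²)(nΣb² − (Σb)²)]
Numerator: 12×5779 − 250×300 = -5652
Denominator: √[(69480 − 62500)(102696 − 90000)] = √[6980 × 12696] = 9413.7177
r = -5652 / 9413.7177 ≈ -0.600

-0.600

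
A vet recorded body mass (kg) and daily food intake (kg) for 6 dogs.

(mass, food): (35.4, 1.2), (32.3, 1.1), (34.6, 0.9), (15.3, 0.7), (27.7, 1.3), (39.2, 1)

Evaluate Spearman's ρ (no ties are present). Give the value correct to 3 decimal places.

0.143

Rank mass: 5, 3, 4, 1, 2, 6
Rank food: 5, 4, 2, 1, 6, 3
d = rank(mass) − rank(food): 0, -1, 2, 0, -4, 3; Σd² = 30
ρ = 1 − 6Σd² / [n(n²−1)] = 1 − 6×30 / (6×35) = 1 − 180/210 ≈ 0.143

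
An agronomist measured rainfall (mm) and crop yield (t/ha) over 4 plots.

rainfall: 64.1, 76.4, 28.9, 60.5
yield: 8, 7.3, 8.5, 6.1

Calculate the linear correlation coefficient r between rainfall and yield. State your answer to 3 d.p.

-0.527

n = 4, Σx = 229.9, Σy = 29.9, Σx² = 14441.23, Σy² = 226.75, Σxy = 1685.22
nΣxy − ΣxΣy = 6740.88 − 6874.01 = -133.13
nΣx² − (Σx)² = 57764.92 − 52854.01 = 4910.91; nΣy² − (Σy)² = 907 − 894.01 = 12.99
r = -133.13 / √(4910.91 × 12.99) = -133.13 / 252.5722 ≈ -0.527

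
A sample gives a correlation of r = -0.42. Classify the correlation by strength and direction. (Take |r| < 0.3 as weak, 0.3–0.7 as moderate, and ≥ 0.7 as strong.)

moderate negative

r = -0.42 < 0 so the relationship is negative.
|r| = 0.42, which falls in the moderate range.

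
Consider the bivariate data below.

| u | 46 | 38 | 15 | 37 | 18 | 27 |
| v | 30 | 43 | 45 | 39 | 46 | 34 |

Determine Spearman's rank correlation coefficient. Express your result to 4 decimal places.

Rank u: 6, 5, 1, 4, 2, 3
Rank v: 1, 4, 5, 3, 6, 2
d = rank(u) − rank(v): 5, 1, -4, 1, -4, 1; Σd² = 60
ρ = 1 − 6Σd² / [n(n²−1)] = 1 − 6×60 / (6×35) = 1 − 360/210 ≈ -0.7143

-0.7143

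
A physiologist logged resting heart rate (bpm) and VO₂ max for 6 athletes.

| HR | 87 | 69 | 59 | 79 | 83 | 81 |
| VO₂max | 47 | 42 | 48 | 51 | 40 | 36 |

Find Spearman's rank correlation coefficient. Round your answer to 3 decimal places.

-0.371

Rank HR: 6, 2, 1, 3, 5, 4
Rank VO₂max: 4, 3, 5, 6, 2, 1
d = rank(HR) − rank(VO₂max): 2, -1, -4, -3, 3, 3; Σd² = 48
ρ = 1 − 6Σd² / [n(n²−1)] = 1 − 6×48 / (6×35) = 1 − 288/210 ≈ -0.371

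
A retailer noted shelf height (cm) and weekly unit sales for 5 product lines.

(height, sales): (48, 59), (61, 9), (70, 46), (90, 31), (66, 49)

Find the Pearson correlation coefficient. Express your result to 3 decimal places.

-0.313

n = 5, Σx = 335, Σy = 194, Σx² = 23381, Σy² = 9040, Σxy = 12625
nΣxy − ΣxΣy = 63125 − 64990 = -1865
nΣx² − (Σx)² = 116905 − 112225 = 4680; nΣy² − (Σy)² = 45200 − 37636 = 7564
r = -1865 / √(4680 × 7564) = -1865 / 5949.7496 ≈ -0.313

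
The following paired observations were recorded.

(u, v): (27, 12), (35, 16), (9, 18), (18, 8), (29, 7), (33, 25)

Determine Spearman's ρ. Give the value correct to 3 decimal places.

0.143

Rank u: 3, 6, 1, 2, 4, 5
Rank v: 3, 4, 5, 2, 1, 6
d = rank(u) − rank(v): 0, 2, -4, 0, 3, -1; Σd² = 30
ρ = 1 − 6Σd² / [n(n²−1)] = 1 − 6×30 / (6×35) = 1 − 180/210 ≈ 0.143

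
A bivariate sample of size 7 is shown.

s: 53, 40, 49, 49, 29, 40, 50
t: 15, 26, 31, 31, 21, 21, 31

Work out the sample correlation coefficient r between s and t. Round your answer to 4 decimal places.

n = 7, Σs = 310, Σt = 176, Σs² = 14152, Σt² = 4666, Σst = 7872
nΣst − ΣsΣt = 55104 − 54560 = 544
nΣs² − (Σs)² = 99064 − 96100 = 2964; nΣt² − (Σt)² = 32662 − 30976 = 1686
r = 544 / √(2964 × 1686) = 544 / 2235.4651 ≈ 0.2433

0.2433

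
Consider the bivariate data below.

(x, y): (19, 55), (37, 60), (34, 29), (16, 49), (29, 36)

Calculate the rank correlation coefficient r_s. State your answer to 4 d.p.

Rank x: 2, 5, 4, 1, 3
Rank y: 4, 5, 1, 3, 2
d = rank(x) − rank(y): -2, 0, 3, -2, 1; Σd² = 18
ρ = 1 − 6Σd² / [n(n²−1)] = 1 − 6×18 / (5×24) = 1 − 108/120 ≈ 0.1000

0.1000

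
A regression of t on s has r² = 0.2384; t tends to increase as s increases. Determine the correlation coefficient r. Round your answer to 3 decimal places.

|r| = √0.2384 = 0.488
The association is positive, so r = 0.488.

0.488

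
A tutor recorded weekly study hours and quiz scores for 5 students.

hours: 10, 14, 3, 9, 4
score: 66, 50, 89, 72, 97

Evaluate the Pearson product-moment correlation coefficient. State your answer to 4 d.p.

n = 5, Σx = 40, Σy = 374, Σx² = 402, Σy² = 29370, Σxy = 2663
nΣxy − ΣxΣy = 13315 − 14960 = -1645
nΣx² − (Σx)² = 2010 − 1600 = 410; nΣy² − (Σy)² = 146850 − 139876 = 6974
r = -1645 / √(410 × 6974) = -1645 / 1690.9583 ≈ -0.9728

-0.9728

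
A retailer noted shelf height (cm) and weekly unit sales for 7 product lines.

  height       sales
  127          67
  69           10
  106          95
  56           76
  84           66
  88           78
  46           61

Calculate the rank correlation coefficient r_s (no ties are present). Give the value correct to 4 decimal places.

0.5357

Rank height: 7, 3, 6, 2, 4, 5, 1
Rank sales: 4, 1, 7, 5, 3, 6, 2
d = rank(height) − rank(sales): 3, 2, -1, -3, 1, -1, -1; Σd² = 26
ρ = 1 − 6Σd² / [n(n²−1)] = 1 − 6×26 / (7×48) = 1 − 156/336 ≈ 0.5357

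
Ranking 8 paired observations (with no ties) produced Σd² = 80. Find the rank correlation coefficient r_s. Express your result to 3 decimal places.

0.048

ρ = 1 − 6Σd² / [n(n²−1)] = 1 − 6×80 / (8×63)
  = 1 − 480/504 = 1 − 0.9524 ≈ 0.048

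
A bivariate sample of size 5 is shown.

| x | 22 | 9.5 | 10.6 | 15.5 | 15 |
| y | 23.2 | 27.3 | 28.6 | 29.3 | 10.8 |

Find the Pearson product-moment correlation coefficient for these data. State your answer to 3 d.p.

-0.275

n = 5, Σx = 72.6, Σy = 119.2, Σx² = 1151.86, Σy² = 3076.62, Σxy = 1689.06
nΣxy − ΣxΣy = 8445.3 − 8653.92 = -208.62
nΣx² − (Σx)² = 5759.3 − 5270.76 = 488.54; nΣy² − (Σy)² = 15383.1 − 14208.64 = 1174.46
r = -208.62 / √(488.54 × 1174.46) = -208.62 / 757.4765 ≈ -0.275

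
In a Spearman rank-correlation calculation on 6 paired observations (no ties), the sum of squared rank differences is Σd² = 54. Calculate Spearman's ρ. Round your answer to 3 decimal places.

ρ = 1 − 6Σd² / [n(n²−1)] = 1 − 6×54 / (6×35)
  = 1 − 324/210 = 1 − 1.5429 ≈ -0.543

-0.543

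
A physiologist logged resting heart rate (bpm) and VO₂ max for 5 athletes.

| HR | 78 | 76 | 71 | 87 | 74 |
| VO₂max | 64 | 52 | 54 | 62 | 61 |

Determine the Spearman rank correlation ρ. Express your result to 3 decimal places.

0.600

Rank HR: 4, 3, 1, 5, 2
Rank VO₂max: 5, 1, 2, 4, 3
d = rank(HR) − rank(VO₂max): -1, 2, -1, 1, -1; Σd² = 8
ρ = 1 − 6Σd² / [n(n²−1)] = 1 − 6×8 / (5×24) = 1 − 48/120 ≈ 0.600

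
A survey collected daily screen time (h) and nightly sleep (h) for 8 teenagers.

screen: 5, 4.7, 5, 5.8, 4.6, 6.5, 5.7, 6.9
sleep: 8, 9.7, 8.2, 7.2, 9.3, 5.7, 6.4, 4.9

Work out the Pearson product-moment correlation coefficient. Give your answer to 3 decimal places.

n = 8, Σx = 44.2, Σy = 59.4, Σx² = 249.24, Σy² = 461.12, Σxy = 318.47
nΣxy − ΣxΣy = 2547.76 − 2625.48 = -77.72
nΣx² − (Σx)² = 1993.92 − 1953.64 = 40.28; nΣy² − (Σy)² = 3688.96 − 3528.36 = 160.6
r = -77.72 / √(40.28 × 160.6) = -77.72 / 80.4299 ≈ -0.966

-0.966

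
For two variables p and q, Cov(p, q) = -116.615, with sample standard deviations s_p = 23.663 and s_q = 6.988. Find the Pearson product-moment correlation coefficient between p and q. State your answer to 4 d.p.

r = Cov(p,q) / (s_p · s_q) = -116.615 / (23.663 × 6.988)
  = -116.615 / 165.3570 ≈ -0.7052

-0.7052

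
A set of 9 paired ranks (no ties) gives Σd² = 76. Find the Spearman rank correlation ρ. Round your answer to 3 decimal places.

0.367

ρ = 1 − 6Σd² / [n(n²−1)] = 1 − 6×76 / (9×80)
  = 1 − 456/720 = 1 − 0.6333 ≈ 0.367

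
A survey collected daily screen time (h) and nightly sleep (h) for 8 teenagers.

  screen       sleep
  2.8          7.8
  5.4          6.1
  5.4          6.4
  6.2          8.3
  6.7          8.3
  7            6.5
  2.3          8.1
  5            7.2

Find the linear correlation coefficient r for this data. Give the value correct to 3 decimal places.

n = 8, Σx = 40.8, Σy = 58.7, Σx² = 228.78, Σy² = 436.49, Σxy = 296.54
nΣxy − ΣxΣy = 2372.32 − 2394.96 = -22.64
nΣx² − (Σx)² = 1830.24 − 1664.64 = 165.6; nΣy² − (Σy)² = 3491.92 − 3445.69 = 46.23
r = -22.64 / √(165.6 × 46.23) = -22.64 / 87.4968 ≈ -0.259

-0.259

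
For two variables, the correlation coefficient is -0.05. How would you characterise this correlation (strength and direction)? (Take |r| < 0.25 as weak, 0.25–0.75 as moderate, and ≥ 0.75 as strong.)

weak negative

r = -0.05 < 0 so the relationship is negative.
|r| = 0.05, which falls in the weak range.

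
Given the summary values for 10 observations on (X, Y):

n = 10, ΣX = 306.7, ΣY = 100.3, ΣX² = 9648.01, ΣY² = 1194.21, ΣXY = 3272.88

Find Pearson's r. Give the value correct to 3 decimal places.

r = (nΣXY − ΣXΣY) / √[(nΣX² − (ΣX)²)(nΣY² − (ΣY)²)]
Numerator: 10×3272.88 − 306.7×100.3 = 1966.79
Denominator: √[(96480.1 − 94064.89)(11942.1 − 10060.09)] = √[2415.21 × 1882.01] = 2132.0060
r = 1966.79 / 2132.0060 ≈ 0.923

0.923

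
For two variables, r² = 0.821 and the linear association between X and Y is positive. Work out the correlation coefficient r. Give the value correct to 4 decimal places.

0.9061

|r| = √0.821 = 0.9061
The association is positive, so r = 0.9061.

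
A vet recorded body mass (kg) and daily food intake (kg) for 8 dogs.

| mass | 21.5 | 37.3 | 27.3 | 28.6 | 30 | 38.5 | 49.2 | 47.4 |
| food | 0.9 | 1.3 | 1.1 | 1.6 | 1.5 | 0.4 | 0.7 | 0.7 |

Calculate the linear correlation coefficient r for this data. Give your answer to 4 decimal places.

n = 8, Σx = 279.8, Σy = 8.2, Σx² = 10466.44, Σy² = 9.66, Σxy = 271.65
nΣxy − ΣxΣy = 2173.2 − 2294.36 = -121.16
nΣx² − (Σx)² = 83731.52 − 78288.04 = 5443.48; nΣy² − (Σy)² = 77.28 − 67.24 = 10.04
r = -121.16 / √(5443.48 × 10.04) = -121.16 / 233.7788 ≈ -0.5183

-0.5183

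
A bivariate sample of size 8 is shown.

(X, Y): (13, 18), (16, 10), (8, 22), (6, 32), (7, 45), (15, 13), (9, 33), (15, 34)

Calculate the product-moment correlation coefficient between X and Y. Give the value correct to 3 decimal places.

n = 8, ΣX = 89, ΣY = 207, ΣX² = 1105, ΣY² = 6371, ΣXY = 2079
nΣXY − ΣXΣY = 16632 − 18423 = -1791
nΣX² − (ΣX)² = 8840 − 7921 = 919; nΣY² − (ΣY)² = 50968 − 42849 = 8119
r = -1791 / √(919 × 8119) = -1791 / 2731.5492 ≈ -0.656

-0.656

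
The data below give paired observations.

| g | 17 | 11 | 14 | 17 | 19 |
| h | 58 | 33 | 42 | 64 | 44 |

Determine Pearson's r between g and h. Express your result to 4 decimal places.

n = 5, Σg = 78, Σh = 241, Σg² = 1256, Σh² = 12249, Σgh = 3861
nΣgh − ΣgΣh = 19305 − 18798 = 507
nΣg² − (Σg)² = 6280 − 6084 = 196; nΣh² − (Σh)² = 61245 − 58081 = 3164
r = 507 / √(196 × 3164) = 507 / 787.4922 ≈ 0.6438

0.6438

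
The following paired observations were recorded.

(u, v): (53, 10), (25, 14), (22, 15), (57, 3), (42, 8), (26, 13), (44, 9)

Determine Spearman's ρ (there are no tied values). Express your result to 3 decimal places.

-0.857

Rank u: 6, 2, 1, 7, 4, 3, 5
Rank v: 4, 6, 7, 1, 2, 5, 3
d = rank(u) − rank(v): 2, -4, -6, 6, 2, -2, 2; Σd² = 104
ρ = 1 − 6Σd² / [n(n²−1)] = 1 − 6×104 / (7×48) = 1 − 624/336 ≈ -0.857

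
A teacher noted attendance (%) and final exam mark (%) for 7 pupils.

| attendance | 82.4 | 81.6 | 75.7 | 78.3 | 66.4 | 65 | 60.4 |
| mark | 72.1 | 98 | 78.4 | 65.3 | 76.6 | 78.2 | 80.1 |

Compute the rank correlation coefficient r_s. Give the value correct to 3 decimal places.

Rank attendance: 7, 6, 4, 5, 3, 2, 1
Rank mark: 2, 7, 5, 1, 3, 4, 6
d = rank(attendance) − rank(mark): 5, -1, -1, 4, 0, -2, -5; Σd² = 72
ρ = 1 − 6Σd² / [n(n²−1)] = 1 − 6×72 / (7×48) = 1 − 432/336 ≈ -0.286

-0.286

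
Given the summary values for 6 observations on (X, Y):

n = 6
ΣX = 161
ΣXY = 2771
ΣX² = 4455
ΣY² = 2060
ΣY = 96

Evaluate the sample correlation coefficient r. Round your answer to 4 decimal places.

r = (nΣXY − ΣXΣY) / √[(nΣX² − (ΣX)²)(nΣY² − (ΣY)²)]
Numerator: 6×2771 − 161×96 = 1170
Denominator: √[(26730 − 25921)(12360 − 9216)] = √[809 × 3144] = 1594.8342
r = 1170 / 1594.8342 ≈ 0.7336

0.7336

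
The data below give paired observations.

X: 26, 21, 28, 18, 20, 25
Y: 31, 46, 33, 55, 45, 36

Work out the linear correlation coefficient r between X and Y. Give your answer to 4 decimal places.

-0.9559

n = 6, ΣX = 138, ΣY = 246, ΣX² = 3250, ΣY² = 10512, ΣXY = 5486
nΣXY − ΣXΣY = 32916 − 33948 = -1032
nΣX² − (ΣX)² = 19500 − 19044 = 456; nΣY² − (ΣY)² = 63072 − 60516 = 2556
r = -1032 / √(456 × 2556) = -1032 / 1079.5999 ≈ -0.9559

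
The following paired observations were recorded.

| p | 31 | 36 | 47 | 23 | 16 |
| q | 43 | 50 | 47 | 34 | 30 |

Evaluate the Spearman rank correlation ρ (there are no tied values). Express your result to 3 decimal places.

0.900

Rank p: 3, 4, 5, 2, 1
Rank q: 3, 5, 4, 2, 1
d = rank(p) − rank(q): 0, -1, 1, 0, 0; Σd² = 2
ρ = 1 − 6Σd² / [n(n²−1)] = 1 − 6×2 / (5×24) = 1 − 12/120 ≈ 0.900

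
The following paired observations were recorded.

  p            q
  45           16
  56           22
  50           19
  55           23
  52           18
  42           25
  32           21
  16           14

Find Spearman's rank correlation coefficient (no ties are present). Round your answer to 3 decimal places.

0.381

Rank p: 4, 8, 5, 7, 6, 3, 2, 1
Rank q: 2, 6, 4, 7, 3, 8, 5, 1
d = rank(p) − rank(q): 2, 2, 1, 0, 3, -5, -3, 0; Σd² = 52
ρ = 1 − 6Σd² / [n(n²−1)] = 1 − 6×52 / (8×63) = 1 − 312/504 ≈ 0.381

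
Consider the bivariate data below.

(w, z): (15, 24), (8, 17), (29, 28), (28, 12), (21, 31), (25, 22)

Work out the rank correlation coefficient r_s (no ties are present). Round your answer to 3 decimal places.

Rank w: 2, 1, 6, 5, 3, 4
Rank z: 4, 2, 5, 1, 6, 3
d = rank(w) − rank(z): -2, -1, 1, 4, -3, 1; Σd² = 32
ρ = 1 − 6Σd² / [n(n²−1)] = 1 − 6×32 / (6×35) = 1 − 192/210 ≈ 0.086

0.086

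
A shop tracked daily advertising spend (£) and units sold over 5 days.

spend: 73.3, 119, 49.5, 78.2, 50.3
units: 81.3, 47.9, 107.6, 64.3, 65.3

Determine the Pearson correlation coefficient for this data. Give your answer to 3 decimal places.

n = 5, Σx = 370.3, Σy = 366.4, Σx² = 30629.47, Σy² = 28880.44, Σxy = 25298.44
nΣxy − ΣxΣy = 126492.2 − 135677.92 = -9185.72
nΣx² − (Σx)² = 153147.35 − 137122.09 = 16025.26; nΣy² − (Σy)² = 144402.2 − 134248.96 = 10153.24
r = -9185.72 / √(16025.26 × 10153.24) = -9185.72 / 12755.7168 ≈ -0.720

-0.720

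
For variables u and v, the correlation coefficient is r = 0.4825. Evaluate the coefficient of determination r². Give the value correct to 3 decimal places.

0.233

r² = (0.4825)² = 0.233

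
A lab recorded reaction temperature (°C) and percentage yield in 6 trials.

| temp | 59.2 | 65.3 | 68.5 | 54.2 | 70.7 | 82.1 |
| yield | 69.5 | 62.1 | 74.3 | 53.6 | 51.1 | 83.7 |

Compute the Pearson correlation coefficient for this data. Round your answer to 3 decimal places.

0.596

n = 6, Σx = 400, Σy = 394.3, Σx² = 27137.52, Σy² = 26697.01, Σxy = 26648.74
nΣxy − ΣxΣy = 159892.44 − 157720 = 2172.44
nΣx² − (Σx)² = 162825.12 − 160000 = 2825.12; nΣy² − (Σy)² = 160182.06 − 155472.49 = 4709.57
r = 2172.44 / √(2825.12 × 4709.57) = 2172.44 / 3647.6157 ≈ 0.596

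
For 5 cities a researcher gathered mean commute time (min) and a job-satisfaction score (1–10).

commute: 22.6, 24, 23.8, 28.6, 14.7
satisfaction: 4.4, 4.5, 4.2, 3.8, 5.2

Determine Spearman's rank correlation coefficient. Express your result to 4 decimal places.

-0.7000

Rank commute: 2, 4, 3, 5, 1
Rank satisfaction: 3, 4, 2, 1, 5
d = rank(commute) − rank(satisfaction): -1, 0, 1, 4, -4; Σd² = 34
ρ = 1 − 6Σd² / [n(n²−1)] = 1 − 6×34 / (5×24) = 1 − 204/120 ≈ -0.7000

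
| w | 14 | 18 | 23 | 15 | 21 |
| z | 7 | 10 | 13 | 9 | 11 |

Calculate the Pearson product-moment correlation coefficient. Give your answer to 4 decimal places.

0.9623

n = 5, Σw = 91, Σz = 50, Σw² = 1715, Σz² = 520, Σwz = 943
nΣwz − ΣwΣz = 4715 − 4550 = 165
nΣw² − (Σw)² = 8575 − 8281 = 294; nΣz² − (Σz)² = 2600 − 2500 = 100
r = 165 / √(294 × 100) = 165 / 171.4643 ≈ 0.9623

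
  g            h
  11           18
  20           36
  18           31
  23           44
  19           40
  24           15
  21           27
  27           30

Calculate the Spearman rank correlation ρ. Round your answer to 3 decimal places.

Rank g: 1, 4, 2, 6, 3, 7, 5, 8
Rank h: 2, 6, 5, 8, 7, 1, 3, 4
d = rank(g) − rank(h): -1, -2, -3, -2, -4, 6, 2, 4; Σd² = 90
ρ = 1 − 6Σd² / [n(n²−1)] = 1 − 6×90 / (8×63) = 1 − 540/504 ≈ -0.071

-0.071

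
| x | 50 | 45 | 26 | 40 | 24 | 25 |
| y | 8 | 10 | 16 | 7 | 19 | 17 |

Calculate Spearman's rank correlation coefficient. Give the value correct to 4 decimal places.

Rank x: 6, 5, 3, 4, 1, 2
Rank y: 2, 3, 4, 1, 6, 5
d = rank(x) − rank(y): 4, 2, -1, 3, -5, -3; Σd² = 64
ρ = 1 − 6Σd² / [n(n²−1)] = 1 − 6×64 / (6×35) = 1 − 384/210 ≈ -0.8286

-0.8286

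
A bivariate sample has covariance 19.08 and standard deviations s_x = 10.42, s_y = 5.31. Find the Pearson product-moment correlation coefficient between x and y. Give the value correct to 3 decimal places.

0.345

r = Cov(x,y) / (s_x · s_y) = 19.08 / (10.42 × 5.31)
  = 19.08 / 55.3302 ≈ 0.345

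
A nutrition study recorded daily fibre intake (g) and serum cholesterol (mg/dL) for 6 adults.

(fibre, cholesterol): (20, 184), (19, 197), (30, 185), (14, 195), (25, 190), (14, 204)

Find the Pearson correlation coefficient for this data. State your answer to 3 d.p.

n = 6, Σx = 122, Σy = 1155, Σx² = 2678, Σy² = 222631, Σxy = 23309
nΣxy − ΣxΣy = 139854 − 140910 = -1056
nΣx² − (Σx)² = 16068 − 14884 = 1184; nΣy² − (Σy)² = 1335786 − 1334025 = 1761
r = -1056 / √(1184 × 1761) = -1056 / 1443.9612 ≈ -0.731

-0.731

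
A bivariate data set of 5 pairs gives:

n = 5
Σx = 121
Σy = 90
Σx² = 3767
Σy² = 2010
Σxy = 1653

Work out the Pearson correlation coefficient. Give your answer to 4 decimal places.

-0.9179

r = (nΣxy − ΣxΣy) / √[(nΣx² − (Σx)²)(nΣy² − (Σy)²)]
Numerator: 5×1653 − 121×90 = -2625
Denominator: √[(18835 − 14641)(10050 − 8100)] = √[4194 × 1950] = 2859.7727
r = -2625 / 2859.7727 ≈ -0.9179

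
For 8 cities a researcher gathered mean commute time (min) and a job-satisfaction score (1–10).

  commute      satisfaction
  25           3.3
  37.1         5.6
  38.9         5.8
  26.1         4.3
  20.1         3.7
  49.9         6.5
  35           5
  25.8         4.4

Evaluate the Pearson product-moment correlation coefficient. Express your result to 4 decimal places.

0.9467

n = 8, Σx = 257.9, Σy = 38.6, Σx² = 8980.49, Σy² = 194.68, Σxy = 1315.35
nΣxy − ΣxΣy = 10522.8 − 9954.94 = 567.86
nΣx² − (Σx)² = 71843.92 − 66512.41 = 5331.51; nΣy² − (Σy)² = 1557.44 − 1489.96 = 67.48
r = 567.86 / √(5331.51 × 67.48) = 567.86 / 599.8085 ≈ 0.9467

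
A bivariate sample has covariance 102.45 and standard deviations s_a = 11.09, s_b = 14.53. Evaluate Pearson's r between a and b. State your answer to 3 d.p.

0.636

r = Cov(a,b) / (s_a · s_b) = 102.45 / (11.09 × 14.53)
  = 102.45 / 161.1377 ≈ 0.636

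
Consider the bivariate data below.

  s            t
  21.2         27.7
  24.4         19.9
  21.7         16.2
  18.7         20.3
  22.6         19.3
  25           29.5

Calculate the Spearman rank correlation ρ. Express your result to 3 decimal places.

0.143

Rank s: 2, 5, 3, 1, 4, 6
Rank t: 5, 3, 1, 4, 2, 6
d = rank(s) − rank(t): -3, 2, 2, -3, 2, 0; Σd² = 30
ρ = 1 − 6Σd² / [n(n²−1)] = 1 − 6×30 / (6×35) = 1 − 180/210 ≈ 0.143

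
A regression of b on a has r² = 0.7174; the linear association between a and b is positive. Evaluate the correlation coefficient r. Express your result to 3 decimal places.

0.847

|r| = √0.7174 = 0.847
The association is positive, so r = 0.847.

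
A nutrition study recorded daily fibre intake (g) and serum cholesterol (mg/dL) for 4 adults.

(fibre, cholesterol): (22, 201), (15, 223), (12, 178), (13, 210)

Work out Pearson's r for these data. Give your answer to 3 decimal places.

n = 4, Σx = 62, Σy = 812, Σx² = 1022, Σy² = 165914, Σxy = 12633
nΣxy − ΣxΣy = 50532 − 50344 = 188
nΣx² − (Σx)² = 4088 − 3844 = 244; nΣy² − (Σy)² = 663656 − 659344 = 4312
r = 188 / √(244 × 4312) = 188 / 1025.7329 ≈ 0.183

0.183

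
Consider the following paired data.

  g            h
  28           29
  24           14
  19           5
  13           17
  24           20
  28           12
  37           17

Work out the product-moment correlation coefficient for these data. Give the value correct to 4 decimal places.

0.2731

n = 7, Σg = 173, Σh = 114, Σg² = 4619, Σh² = 2184, Σgh = 2909
nΣgh − ΣgΣh = 20363 − 19722 = 641
nΣg² − (Σg)² = 32333 − 29929 = 2404; nΣh² − (Σh)² = 15288 − 12996 = 2292
r = 641 / √(2404 × 2292) = 641 / 2347.3321 ≈ 0.2731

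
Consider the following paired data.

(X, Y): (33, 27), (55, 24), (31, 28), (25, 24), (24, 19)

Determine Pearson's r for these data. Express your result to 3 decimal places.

n = 5, ΣX = 168, ΣY = 122, ΣX² = 6276, ΣY² = 3026, ΣXY = 4135
nΣXY − ΣXΣY = 20675 − 20496 = 179
nΣX² − (ΣX)² = 31380 − 28224 = 3156; nΣY² − (ΣY)² = 15130 − 14884 = 246
r = 179 / √(3156 × 246) = 179 / 881.1220 ≈ 0.203

0.203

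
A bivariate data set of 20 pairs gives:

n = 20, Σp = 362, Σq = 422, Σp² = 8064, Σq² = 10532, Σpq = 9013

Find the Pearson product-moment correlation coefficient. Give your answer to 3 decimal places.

0.876

r = (nΣpq − ΣpΣq) / √[(nΣp² − (Σp)²)(nΣq² − (Σq)²)]
Numerator: 20×9013 − 362×422 = 27496
Denominator: √[(161280 − 131044)(210640 − 178084)] = √[30236 × 32556] = 31374.5632
r = 27496 / 31374.5632 ≈ 0.876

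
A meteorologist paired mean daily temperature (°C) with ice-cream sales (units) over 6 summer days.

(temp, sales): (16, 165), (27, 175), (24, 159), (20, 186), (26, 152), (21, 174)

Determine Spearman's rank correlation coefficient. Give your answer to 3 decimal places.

Rank temp: 1, 6, 4, 2, 5, 3
Rank sales: 3, 5, 2, 6, 1, 4
d = rank(temp) − rank(sales): -2, 1, 2, -4, 4, -1; Σd² = 42
ρ = 1 − 6Σd² / [n(n²−1)] = 1 − 6×42 / (6×35) = 1 − 252/210 ≈ -0.200

-0.200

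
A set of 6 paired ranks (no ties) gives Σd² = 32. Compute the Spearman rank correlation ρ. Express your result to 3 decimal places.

ρ = 1 − 6Σd² / [n(n²−1)] = 1 − 6×32 / (6×35)
  = 1 − 192/210 = 1 − 0.9143 ≈ 0.086

0.086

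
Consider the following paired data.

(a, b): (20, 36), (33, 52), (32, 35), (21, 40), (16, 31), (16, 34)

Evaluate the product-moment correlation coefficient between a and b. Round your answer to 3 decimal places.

n = 6, Σa = 138, Σb = 228, Σa² = 3466, Σb² = 8942, Σab = 5436
nΣab − ΣaΣb = 32616 − 31464 = 1152
nΣa² − (Σa)² = 20796 − 19044 = 1752; nΣb² − (Σb)² = 53652 − 51984 = 1668
r = 1152 / √(1752 × 1668) = 1152 / 1709.4841 ≈ 0.674

0.674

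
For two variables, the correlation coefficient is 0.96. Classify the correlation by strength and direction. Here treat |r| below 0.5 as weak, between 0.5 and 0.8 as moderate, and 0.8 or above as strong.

r = 0.96 > 0 so the relationship is positive.
|r| = 0.96, which falls in the strong range.

strong positive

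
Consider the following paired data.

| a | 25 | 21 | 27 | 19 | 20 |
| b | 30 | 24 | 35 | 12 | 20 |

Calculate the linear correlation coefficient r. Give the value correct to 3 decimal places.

0.954

n = 5, Σa = 112, Σb = 121, Σa² = 2556, Σb² = 3245, Σab = 2827
nΣab − ΣaΣb = 14135 − 13552 = 583
nΣa² − (Σa)² = 12780 − 12544 = 236; nΣb² − (Σb)² = 16225 − 14641 = 1584
r = 583 / √(236 × 1584) = 583 / 611.4115 ≈ 0.954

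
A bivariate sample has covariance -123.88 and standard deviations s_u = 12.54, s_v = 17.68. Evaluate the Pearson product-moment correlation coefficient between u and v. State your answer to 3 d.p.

-0.559

r = Cov(u,v) / (s_u · s_v) = -123.88 / (12.54 × 17.68)
  = -123.88 / 221.7072 ≈ -0.559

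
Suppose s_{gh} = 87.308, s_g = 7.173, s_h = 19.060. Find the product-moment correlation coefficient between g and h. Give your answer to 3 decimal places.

0.639

r = Cov(g,h) / (s_g · s_h) = 87.308 / (7.173 × 19.060)
  = 87.308 / 136.7174 ≈ 0.639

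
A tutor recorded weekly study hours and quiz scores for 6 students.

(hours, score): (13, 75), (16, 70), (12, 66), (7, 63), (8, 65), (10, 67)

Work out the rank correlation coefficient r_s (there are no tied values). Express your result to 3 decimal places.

0.886

Rank hours: 5, 6, 4, 1, 2, 3
Rank score: 6, 5, 3, 1, 2, 4
d = rank(hours) − rank(score): -1, 1, 1, 0, 0, -1; Σd² = 4
ρ = 1 − 6Σd² / [n(n²−1)] = 1 − 6×4 / (6×35) = 1 − 24/210 ≈ 0.886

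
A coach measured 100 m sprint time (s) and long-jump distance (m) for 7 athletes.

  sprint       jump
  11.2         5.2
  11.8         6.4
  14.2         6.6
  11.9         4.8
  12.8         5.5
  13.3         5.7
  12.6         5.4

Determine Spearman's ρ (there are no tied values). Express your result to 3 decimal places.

Rank sprint: 1, 2, 7, 3, 5, 6, 4
Rank jump: 2, 6, 7, 1, 4, 5, 3
d = rank(sprint) − rank(jump): -1, -4, 0, 2, 1, 1, 1; Σd² = 24
ρ = 1 − 6Σd² / [n(n²−1)] = 1 − 6×24 / (7×48) = 1 − 144/336 ≈ 0.571

0.571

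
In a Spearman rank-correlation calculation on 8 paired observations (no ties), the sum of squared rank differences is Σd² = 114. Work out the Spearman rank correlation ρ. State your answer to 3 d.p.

-0.357

ρ = 1 − 6Σd² / [n(n²−1)] = 1 − 6×114 / (8×63)
  = 1 − 684/504 = 1 − 1.3571 ≈ -0.357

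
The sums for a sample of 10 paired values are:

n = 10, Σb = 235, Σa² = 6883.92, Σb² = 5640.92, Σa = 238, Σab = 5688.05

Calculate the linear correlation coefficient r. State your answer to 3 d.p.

r = (nΣab − ΣaΣb) / √[(nΣa² − (Σa)²)(nΣb² − (Σb)²)]
Numerator: 10×5688.05 − 238×235 = 950.5
Denominator: √[(68839.2 − 56644)(56409.2 − 55225)] = √[12195.2 × 1184.2] = 3800.2047
r = 950.5 / 3800.2047 ≈ 0.250

0.250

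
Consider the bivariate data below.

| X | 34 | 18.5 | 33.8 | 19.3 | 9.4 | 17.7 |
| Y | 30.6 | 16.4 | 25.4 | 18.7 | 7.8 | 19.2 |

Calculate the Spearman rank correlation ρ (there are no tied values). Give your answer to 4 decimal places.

0.8286

Rank X: 6, 3, 5, 4, 1, 2
Rank Y: 6, 2, 5, 3, 1, 4
d = rank(X) − rank(Y): 0, 1, 0, 1, 0, -2; Σd² = 6
ρ = 1 − 6Σd² / [n(n²−1)] = 1 − 6×6 / (6×35) = 1 − 36/210 ≈ 0.8286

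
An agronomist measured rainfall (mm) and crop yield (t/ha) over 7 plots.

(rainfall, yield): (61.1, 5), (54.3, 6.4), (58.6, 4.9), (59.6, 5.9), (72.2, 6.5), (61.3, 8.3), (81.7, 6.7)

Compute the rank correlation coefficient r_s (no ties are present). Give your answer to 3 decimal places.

0.643

Rank rainfall: 4, 1, 2, 3, 6, 5, 7
Rank yield: 2, 4, 1, 3, 5, 7, 6
d = rank(rainfall) − rank(yield): 2, -3, 1, 0, 1, -2, 1; Σd² = 20
ρ = 1 − 6Σd² / [n(n²−1)] = 1 − 6×20 / (7×48) = 1 − 120/336 ≈ 0.643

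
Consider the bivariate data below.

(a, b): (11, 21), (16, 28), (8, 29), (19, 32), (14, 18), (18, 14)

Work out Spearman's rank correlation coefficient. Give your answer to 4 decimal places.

0.0286

Rank a: 2, 4, 1, 6, 3, 5
Rank b: 3, 4, 5, 6, 2, 1
d = rank(a) − rank(b): -1, 0, -4, 0, 1, 4; Σd² = 34
ρ = 1 − 6Σd² / [n(n²−1)] = 1 − 6×34 / (6×35) = 1 − 204/210 ≈ 0.0286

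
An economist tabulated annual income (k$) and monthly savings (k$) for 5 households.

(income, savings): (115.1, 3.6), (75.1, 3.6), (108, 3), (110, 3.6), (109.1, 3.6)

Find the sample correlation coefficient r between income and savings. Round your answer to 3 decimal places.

-0.158

n = 5, Σx = 517.3, Σy = 17.4, Σx² = 54554.83, Σy² = 60.84, Σxy = 1797.48
nΣxy − ΣxΣy = 8987.4 − 9001.02 = -13.62
nΣx² − (Σx)² = 272774.15 − 267599.29 = 5174.86; nΣy² − (Σy)² = 304.2 − 302.76 = 1.44
r = -13.62 / √(5174.86 × 1.44) = -13.62 / 86.3238 ≈ -0.158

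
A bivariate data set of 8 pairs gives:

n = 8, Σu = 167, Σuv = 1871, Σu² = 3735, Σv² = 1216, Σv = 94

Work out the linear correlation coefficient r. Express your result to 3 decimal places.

r = (nΣuv − ΣuΣv) / √[(nΣu² − (Σu)²)(nΣv² − (Σv)²)]
Numerator: 8×1871 − 167×94 = -730
Denominator: √[(29880 − 27889)(9728 − 8836)] = √[1991 × 892] = 1332.6560
r = -730 / 1332.6560 ≈ -0.548

-0.548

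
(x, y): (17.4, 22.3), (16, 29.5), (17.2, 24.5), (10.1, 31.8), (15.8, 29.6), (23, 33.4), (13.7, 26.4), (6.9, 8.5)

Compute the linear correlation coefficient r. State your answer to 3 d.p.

0.615

n = 8, Σx = 120.1, Σy = 206, Σx² = 1970.55, Σy² = 5739.96, Σxy = 3258.81
nΣxy − ΣxΣy = 26070.48 − 24740.6 = 1329.88
nΣx² − (Σx)² = 15764.4 − 14424.01 = 1340.39; nΣy² − (Σy)² = 45919.68 − 42436 = 3483.68
r = 1329.88 / √(1340.39 × 3483.68) = 1329.88 / 2160.9002 ≈ 0.615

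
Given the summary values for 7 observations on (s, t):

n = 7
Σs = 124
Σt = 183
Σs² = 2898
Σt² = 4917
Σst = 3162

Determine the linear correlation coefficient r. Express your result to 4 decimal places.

-0.2611

r = (nΣst − ΣsΣt) / √[(nΣs² − (Σs)²)(nΣt² − (Σt)²)]
Numerator: 7×3162 − 124×183 = -558
Denominator: √[(20286 − 15376)(34419 − 33489)] = √[4910 × 930] = 2136.8903
r = -558 / 2136.8903 ≈ -0.2611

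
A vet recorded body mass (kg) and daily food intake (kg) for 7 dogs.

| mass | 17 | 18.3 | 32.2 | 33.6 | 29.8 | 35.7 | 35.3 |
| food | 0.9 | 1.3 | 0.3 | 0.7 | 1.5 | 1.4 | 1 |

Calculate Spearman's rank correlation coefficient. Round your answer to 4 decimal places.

0.0714

Rank mass: 1, 2, 4, 5, 3, 7, 6
Rank food: 3, 5, 1, 2, 7, 6, 4
d = rank(mass) − rank(food): -2, -3, 3, 3, -4, 1, 2; Σd² = 52
ρ = 1 − 6Σd² / [n(n²−1)] = 1 − 6×52 / (7×48) = 1 − 312/336 ≈ 0.0714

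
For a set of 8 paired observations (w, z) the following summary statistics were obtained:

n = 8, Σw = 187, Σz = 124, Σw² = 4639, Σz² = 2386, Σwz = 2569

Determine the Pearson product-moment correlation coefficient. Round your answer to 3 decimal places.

r = (nΣwz − ΣwΣz) / √[(nΣw² − (Σw)²)(nΣz² − (Σz)²)]
Numerator: 8×2569 − 187×124 = -2636
Denominator: √[(37112 − 34969)(19088 − 15376)] = √[2143 × 3712] = 2820.4283
r = -2636 / 2820.4283 ≈ -0.935

-0.935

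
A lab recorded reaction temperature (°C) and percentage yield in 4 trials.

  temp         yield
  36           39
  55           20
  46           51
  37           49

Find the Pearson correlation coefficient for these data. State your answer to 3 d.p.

-0.671

n = 4, Σx = 174, Σy = 159, Σx² = 7806, Σy² = 6923, Σxy = 6663
nΣxy − ΣxΣy = 26652 − 27666 = -1014
nΣx² − (Σx)² = 31224 − 30276 = 948; nΣy² − (Σy)² = 27692 − 25281 = 2411
r = -1014 / √(948 × 2411) = -1014 / 1511.8294 ≈ -0.671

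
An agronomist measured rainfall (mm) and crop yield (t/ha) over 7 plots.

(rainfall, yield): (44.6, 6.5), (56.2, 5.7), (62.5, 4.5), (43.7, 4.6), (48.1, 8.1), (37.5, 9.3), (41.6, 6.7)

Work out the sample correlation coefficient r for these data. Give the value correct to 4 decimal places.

n = 7, Σx = 334.2, Σy = 45.4, Σx² = 16413.96, Σy² = 313.14, Σxy = 2109.59
nΣxy − ΣxΣy = 14767.13 − 15172.68 = -405.55
nΣx² − (Σx)² = 114897.72 − 111689.64 = 3208.08; nΣy² − (Σy)² = 2191.98 − 2061.16 = 130.82
r = -405.55 / √(3208.08 × 130.82) = -405.55 / 647.8279 ≈ -0.6260

-0.6260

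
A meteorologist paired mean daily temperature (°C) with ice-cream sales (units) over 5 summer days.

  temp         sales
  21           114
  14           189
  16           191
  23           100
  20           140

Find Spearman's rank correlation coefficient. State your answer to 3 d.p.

Rank temp: 4, 1, 2, 5, 3
Rank sales: 2, 4, 5, 1, 3
d = rank(temp) − rank(sales): 2, -3, -3, 4, 0; Σd² = 38
ρ = 1 − 6Σd² / [n(n²−1)] = 1 − 6×38 / (5×24) = 1 − 228/120 ≈ -0.900

-0.900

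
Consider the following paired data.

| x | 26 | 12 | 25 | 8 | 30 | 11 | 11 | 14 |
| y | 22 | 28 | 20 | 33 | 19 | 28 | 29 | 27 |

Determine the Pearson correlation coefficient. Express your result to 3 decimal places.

n = 8, Σx = 137, Σy = 206, Σx² = 2847, Σy² = 5472, Σxy = 3247
nΣxy − ΣxΣy = 25976 − 28222 = -2246
nΣx² − (Σx)² = 22776 − 18769 = 4007; nΣy² − (Σy)² = 43776 − 42436 = 1340
r = -2246 / √(4007 × 1340) = -2246 / 2317.1923 ≈ -0.969

-0.969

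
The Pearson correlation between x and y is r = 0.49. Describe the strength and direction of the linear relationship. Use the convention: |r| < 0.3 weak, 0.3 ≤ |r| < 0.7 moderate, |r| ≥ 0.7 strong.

r = 0.49 > 0 so the relationship is positive.
|r| = 0.49, which falls in the moderate range.

moderate positive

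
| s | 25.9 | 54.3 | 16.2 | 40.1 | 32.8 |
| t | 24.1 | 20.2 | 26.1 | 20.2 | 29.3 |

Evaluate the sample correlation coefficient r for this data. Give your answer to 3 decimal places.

n = 5, Σs = 169.3, Σt = 119.9, Σs² = 6565.59, Σt² = 2936.59, Σst = 3914.93
nΣst − ΣsΣt = 19574.65 − 20299.07 = -724.42
nΣs² − (Σs)² = 32827.95 − 28662.49 = 4165.46; nΣt² − (Σt)² = 14682.95 − 14376.01 = 306.94
r = -724.42 / √(4165.46 × 306.94) = -724.42 / 1130.7282 ≈ -0.641

-0.641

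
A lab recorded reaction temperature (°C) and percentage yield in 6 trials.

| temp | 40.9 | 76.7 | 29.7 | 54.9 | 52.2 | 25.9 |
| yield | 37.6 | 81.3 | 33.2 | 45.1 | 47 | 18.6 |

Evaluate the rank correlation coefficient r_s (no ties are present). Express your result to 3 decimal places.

0.943

Rank temp: 3, 6, 2, 5, 4, 1
Rank yield: 3, 6, 2, 4, 5, 1
d = rank(temp) − rank(yield): 0, 0, 0, 1, -1, 0; Σd² = 2
ρ = 1 − 6Σd² / [n(n²−1)] = 1 − 6×2 / (6×35) = 1 − 12/210 ≈ 0.943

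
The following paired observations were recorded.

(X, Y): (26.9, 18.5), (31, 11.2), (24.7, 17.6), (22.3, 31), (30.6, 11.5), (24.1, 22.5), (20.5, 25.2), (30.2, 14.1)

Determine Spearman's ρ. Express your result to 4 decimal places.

-0.9524

Rank X: 5, 8, 4, 2, 7, 3, 1, 6
Rank Y: 5, 1, 4, 8, 2, 6, 7, 3
d = rank(X) − rank(Y): 0, 7, 0, -6, 5, -3, -6, 3; Σd² = 164
ρ = 1 − 6Σd² / [n(n²−1)] = 1 − 6×164 / (8×63) = 1 − 984/504 ≈ -0.9524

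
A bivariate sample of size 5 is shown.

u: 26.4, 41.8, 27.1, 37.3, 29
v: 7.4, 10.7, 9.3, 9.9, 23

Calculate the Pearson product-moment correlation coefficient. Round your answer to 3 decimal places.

n = 5, Σu = 161.6, Σv = 60.3, Σu² = 5410.9, Σv² = 882.75, Σuv = 1930.92
nΣuv − ΣuΣv = 9654.6 − 9744.48 = -89.88
nΣu² − (Σu)² = 27054.5 − 26114.56 = 939.94; nΣv² − (Σv)² = 4413.75 − 3636.09 = 777.66
r = -89.88 / √(939.94 × 777.66) = -89.88 / 854.9583 ≈ -0.105

-0.105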